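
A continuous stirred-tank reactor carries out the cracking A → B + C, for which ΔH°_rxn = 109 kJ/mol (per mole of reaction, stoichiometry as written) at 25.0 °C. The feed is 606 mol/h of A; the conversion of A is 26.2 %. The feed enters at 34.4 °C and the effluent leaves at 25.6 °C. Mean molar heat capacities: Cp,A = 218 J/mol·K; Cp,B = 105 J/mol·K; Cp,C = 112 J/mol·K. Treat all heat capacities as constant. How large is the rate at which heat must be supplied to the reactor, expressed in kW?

Extent of reaction ξ = 0.262 × 606 = 158.77 mol/h
Reaction term: ξ·ΔH°_rxn = 158.77 × 109 = 17306 kJ/h
Sensible, feed 34.4→25 °C: -1241.8 kJ/h
Outlet flows (mol/h): A 447.23, B 158.77, C 158.77
Sensible, products 25→25.6 °C: 79.17 kJ/h
Q = ΔH = 16144 kJ/h = 4.4843 kW
Heat supplied = 4.4843 kW

Q_in = 4.48 kW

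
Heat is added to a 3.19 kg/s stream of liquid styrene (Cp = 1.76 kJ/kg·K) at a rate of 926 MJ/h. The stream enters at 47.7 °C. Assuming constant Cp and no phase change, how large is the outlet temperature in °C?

Q = 926 MJ/h = 257.22 kJ/s
ΔT = Q/(ṁ·Cp) = 257.22/(3.19×1.76) = 45.815 K
T_out = 47.7 + 45.815 = 93.515 °C

T_out = 93.5 °C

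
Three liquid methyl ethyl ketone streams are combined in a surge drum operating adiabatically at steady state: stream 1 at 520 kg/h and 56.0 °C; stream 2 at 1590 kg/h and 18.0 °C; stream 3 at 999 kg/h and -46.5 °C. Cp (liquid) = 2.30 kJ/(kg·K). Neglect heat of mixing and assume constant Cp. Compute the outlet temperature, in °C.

T_out = 3.63 °C

No heat crosses the boundary, so H_out = H_in.
T_out = Σ ṁᵢCp,ᵢTᵢ / Σ ṁᵢCp,ᵢ
      = 25959 / 7150.7 = 3.6303 °C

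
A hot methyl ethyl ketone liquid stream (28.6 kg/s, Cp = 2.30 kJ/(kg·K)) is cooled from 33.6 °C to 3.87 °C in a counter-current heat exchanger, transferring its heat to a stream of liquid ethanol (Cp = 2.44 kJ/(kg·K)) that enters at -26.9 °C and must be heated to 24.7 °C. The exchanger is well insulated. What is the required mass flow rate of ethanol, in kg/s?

Heat released by hot stream: Q = 28.6 × 2.30 × (33.6 − 3.87) = 1955.6 kJ/s
Energy balance on cold side (adiabatic exchanger): Q = ṁ_c·Cp_c·(T_c,out − T_c,in)
ṁ_c = 1955.6 / [2.44 × (24.7 − -26.9)] = 15.533 kg/s

ṁ_c = 15.5 kg/s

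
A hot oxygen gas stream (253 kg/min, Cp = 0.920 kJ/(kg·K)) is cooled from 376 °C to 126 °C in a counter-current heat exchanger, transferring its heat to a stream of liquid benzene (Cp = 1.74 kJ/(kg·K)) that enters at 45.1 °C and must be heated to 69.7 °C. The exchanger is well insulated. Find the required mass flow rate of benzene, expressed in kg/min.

ṁ_c = 1360 kg/min

Heat released by hot stream: Q = 253 × 0.920 × (376 − 126) = 58190 kJ/min
Energy balance on cold side (adiabatic exchanger): Q = ṁ_c·Cp_c·(T_c,out − T_c,in)
ṁ_c = 58190 / [1.74 × (69.7 − 45.1)] = 1359.5 kg/min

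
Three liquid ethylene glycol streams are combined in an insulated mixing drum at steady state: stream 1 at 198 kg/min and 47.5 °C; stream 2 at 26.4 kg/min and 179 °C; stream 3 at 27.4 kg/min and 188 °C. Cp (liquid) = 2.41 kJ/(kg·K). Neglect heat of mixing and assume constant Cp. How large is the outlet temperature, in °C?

Adiabatic, steady state ⇒ Σ ṁᵢCp,ᵢ(T_out − Tᵢ) = 0
Σ ṁᵢCp,ᵢTᵢ = 198×2.41×47.5 + 26.4×2.41×179 + 27.4×2.41×188 = 46469
Σ ṁᵢCp,ᵢ = 198×2.41 + 26.4×2.41 + 27.4×2.41 = 606.84
T_out = 46469 / 606.84 = 76.576 °C

T_out = 76.6 °C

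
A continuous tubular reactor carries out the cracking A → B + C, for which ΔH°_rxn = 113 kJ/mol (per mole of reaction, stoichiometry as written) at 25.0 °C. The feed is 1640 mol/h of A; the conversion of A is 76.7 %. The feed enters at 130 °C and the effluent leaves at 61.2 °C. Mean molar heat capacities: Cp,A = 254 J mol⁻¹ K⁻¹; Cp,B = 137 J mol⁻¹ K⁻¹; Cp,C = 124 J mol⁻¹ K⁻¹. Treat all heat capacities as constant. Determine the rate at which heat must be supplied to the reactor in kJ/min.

Extent of reaction ξ = 0.767 × 1640 = 1257.9 mol/h
Reaction term: ξ·ΔH°_rxn = 1257.9 × 113 = 142140 kJ/h
Sensible, feed 130→25 °C: -43739 kJ/h
Outlet flows (mol/h): A 382.12, B 1257.9, C 1257.9
Sensible, products 25→61.2 °C: 15398 kJ/h
Q = ΔH = 113800 kJ/h = 31.611 kW
Heat supplied = 1896.7 kJ/min

Q_in = 1900 kJ/min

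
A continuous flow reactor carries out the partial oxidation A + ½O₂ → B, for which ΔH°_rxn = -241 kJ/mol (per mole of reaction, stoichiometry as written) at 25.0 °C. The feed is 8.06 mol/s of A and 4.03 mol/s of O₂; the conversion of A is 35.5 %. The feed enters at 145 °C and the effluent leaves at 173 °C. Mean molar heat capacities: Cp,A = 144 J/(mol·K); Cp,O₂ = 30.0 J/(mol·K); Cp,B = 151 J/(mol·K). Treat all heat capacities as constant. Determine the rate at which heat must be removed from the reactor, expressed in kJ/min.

Extent of reaction ξ = 0.355 × 8.06 = 2.8613 mol/s
Reaction term: ξ·ΔH°_rxn = 2.8613 × -241 = -689.57 kJ/s
Sensible, feed 145→25 °C: -153.78 kJ/s
Outlet flows (mol/s): A 5.1987, O₂ 2.5994, B 2.8613
Sensible, products 25→173 °C: 186.28 kJ/s
Q = ΔH = -657.08 kJ/s = -657.08 kW
Heat removed = 39425 kJ/min

Q_out = 39400 kJ/min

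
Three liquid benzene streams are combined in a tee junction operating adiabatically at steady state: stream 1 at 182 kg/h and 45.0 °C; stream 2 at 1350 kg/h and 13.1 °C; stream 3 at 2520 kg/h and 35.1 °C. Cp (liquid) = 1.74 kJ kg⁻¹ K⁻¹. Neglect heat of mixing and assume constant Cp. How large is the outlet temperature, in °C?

T_out = 28.2 °C

Energy balance with Q = 0: Σ ṁᵢCp,ᵢ(T_out − Tᵢ) = 0
Σ ṁᵢCp,ᵢTᵢ = 182×1.74×45.0 + 1350×1.74×13.1 + 2520×1.74×35.1 = 198930
Σ ṁᵢCp,ᵢ = 182×1.74 + 1350×1.74 + 2520×1.74 = 7050.5
T_out = 198930 / 7050.5 = 28.215 °C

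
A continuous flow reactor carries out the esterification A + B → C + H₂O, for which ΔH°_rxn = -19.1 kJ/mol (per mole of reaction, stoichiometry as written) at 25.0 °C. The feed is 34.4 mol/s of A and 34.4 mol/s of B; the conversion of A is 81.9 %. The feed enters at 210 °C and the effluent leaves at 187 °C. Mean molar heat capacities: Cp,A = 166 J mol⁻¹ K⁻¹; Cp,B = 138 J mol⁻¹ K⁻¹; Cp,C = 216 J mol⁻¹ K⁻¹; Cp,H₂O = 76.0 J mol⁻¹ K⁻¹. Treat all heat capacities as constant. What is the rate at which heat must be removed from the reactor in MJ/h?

Extent of reaction ξ = 0.819 × 34.4 = 28.174 mol/s
Reaction term: ξ·ΔH°_rxn = 28.174 × -19.1 = -538.12 kJ/s
Sensible, feed 210→25 °C: -1934.7 kJ/s
Outlet flows (mol/s): A 6.2264, B 6.2264, C 28.174, H₂O 28.174
Sensible, products 25→187 °C: 1639.4 kJ/s
Q = ΔH = -833.41 kJ/s = -833.41 kW
Heat removed = 3000.3 MJ/h

Q_out = 3000 MJ/h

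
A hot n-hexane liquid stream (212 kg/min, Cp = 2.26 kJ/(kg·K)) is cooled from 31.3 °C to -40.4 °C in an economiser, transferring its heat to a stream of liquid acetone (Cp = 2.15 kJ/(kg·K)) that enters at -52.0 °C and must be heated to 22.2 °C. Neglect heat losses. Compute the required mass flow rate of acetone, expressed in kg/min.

ṁ_c = 215 kg/min

Heat released by hot stream: Q = 212 × 2.26 × (31.3 − -40.4) = 34353 kJ/min
Energy balance on cold side (adiabatic exchanger): Q = ṁ_c·Cp_c·(T_c,out − T_c,in)
ṁ_c = 34353 / [2.15 × (22.2 − -52.0)] = 215.34 kg/min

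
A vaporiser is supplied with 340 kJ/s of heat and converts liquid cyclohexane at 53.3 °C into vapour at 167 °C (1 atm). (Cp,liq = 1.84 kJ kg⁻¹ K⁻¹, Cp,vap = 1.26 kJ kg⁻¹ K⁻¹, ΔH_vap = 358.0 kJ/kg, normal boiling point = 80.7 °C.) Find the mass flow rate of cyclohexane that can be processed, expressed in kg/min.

ṁ = 39.4 kg/min

Δh = 1.84×(80.7−53.3) + 358.0 + 1.26×(167−80.7) = 517.15 kJ/kg
Q = 340 kJ/s = 340 kJ/s = 20400 kJ/min
ṁ = Q/Δh = 20400 / 517.15 = 39.447 kg/min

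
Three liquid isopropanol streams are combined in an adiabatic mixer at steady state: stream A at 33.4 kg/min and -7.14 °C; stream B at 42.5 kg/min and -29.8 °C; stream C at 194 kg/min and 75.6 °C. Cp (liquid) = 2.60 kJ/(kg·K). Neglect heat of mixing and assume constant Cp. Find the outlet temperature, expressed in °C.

T_out = 48.8 °C

No heat crosses the boundary, so H_out = H_in.
T_out = Σ ṁᵢCp,ᵢTᵢ / Σ ṁᵢCp,ᵢ
      = 34220 / 701.74 = 48.764 °C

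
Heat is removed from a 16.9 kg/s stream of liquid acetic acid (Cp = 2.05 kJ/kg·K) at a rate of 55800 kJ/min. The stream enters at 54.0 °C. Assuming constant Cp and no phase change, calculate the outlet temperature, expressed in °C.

T_out = 27.2 °C

Q = 55800 kJ/min = 930 kJ/s
ΔT = Q/(ṁ·Cp) = 930/(16.9×2.05) = 26.844 K
T_out = 54.0 − 26.844 = 27.156 °C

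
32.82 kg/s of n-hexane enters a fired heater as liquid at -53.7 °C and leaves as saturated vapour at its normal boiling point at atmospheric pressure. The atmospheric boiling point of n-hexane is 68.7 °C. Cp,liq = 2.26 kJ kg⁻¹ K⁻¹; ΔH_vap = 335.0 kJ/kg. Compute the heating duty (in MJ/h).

liquid -53.7→68.7 °C: 276.62 kJ/kg
vaporisation at 68.7 °C: 335 kJ/kg
Δh = 276.62 + 335 = 611.62 kJ/kg
Q = ṁ·Δh = 32.82 kg/s × 611.62 kJ/kg = 20073 kJ/s
|Q| = 20073 kW = 72265 MJ/h

Q = 72300 MJ/h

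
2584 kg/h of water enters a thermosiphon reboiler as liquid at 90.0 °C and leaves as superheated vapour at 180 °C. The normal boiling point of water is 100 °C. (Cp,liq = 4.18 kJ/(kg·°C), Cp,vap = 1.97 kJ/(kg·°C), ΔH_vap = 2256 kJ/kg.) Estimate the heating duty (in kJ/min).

liquid 90.0→100 °C: 41.8 kJ/kg
vaporisation at 100 °C: 2256 kJ/kg
vapour 100→180 °C: 157.6 kJ/kg
Δh = 41.8 + 2256 + 157.6 = 2455.4 kJ/kg
Q = ṁ·Δh = 2584 kg/h × 2455.4 kJ/kg = 6.3448e+06 kJ/h
|Q| = 1762.4 kW = 105750 kJ/min

Q = 106000 kJ/min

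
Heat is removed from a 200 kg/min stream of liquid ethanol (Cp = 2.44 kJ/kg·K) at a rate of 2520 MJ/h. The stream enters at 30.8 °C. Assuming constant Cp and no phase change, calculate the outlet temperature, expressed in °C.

T_out = -55.3 °C

Q = 2520 MJ/h = 42000 kJ/min
ΔT = Q/(ṁ·Cp) = 42000/(200×2.44) = 86.066 K
T_out = 30.8 − 86.066 = -55.266 °C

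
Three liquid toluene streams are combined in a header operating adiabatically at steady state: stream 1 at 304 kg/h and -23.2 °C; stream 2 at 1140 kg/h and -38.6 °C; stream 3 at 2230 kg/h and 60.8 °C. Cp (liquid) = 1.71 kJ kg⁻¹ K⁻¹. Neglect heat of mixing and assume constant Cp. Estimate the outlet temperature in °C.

T_out = 23.0 °C

Energy balance with Q = 0: Σ ṁᵢCp,ᵢ(T_out − Tᵢ) = 0
Σ ṁᵢCp,ᵢTᵢ = 304×1.71×-23.2 + 1140×1.71×-38.6 + 2230×1.71×60.8 = 144540
Σ ṁᵢCp,ᵢ = 304×1.71 + 1140×1.71 + 2230×1.71 = 6282.5
T_out = 144540 / 6282.5 = 23.007 °C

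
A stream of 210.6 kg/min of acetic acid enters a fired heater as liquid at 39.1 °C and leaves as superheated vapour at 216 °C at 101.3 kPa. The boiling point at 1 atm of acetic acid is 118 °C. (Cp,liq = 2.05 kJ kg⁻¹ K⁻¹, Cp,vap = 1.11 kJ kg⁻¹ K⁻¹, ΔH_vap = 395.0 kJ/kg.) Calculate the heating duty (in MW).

liquid 39.1→118 °C: 161.75 kJ/kg
vaporisation at 118 °C: 395 kJ/kg
vapour 118→216 °C: 108.78 kJ/kg
Δh = 161.75 + 395 + 108.78 = 665.52 kJ/kg
Q = ṁ·Δh = 210.6 kg/min × 665.52 kJ/kg = 140160 kJ/min
|Q| = 2336 kW = 2.336 MW

Q = 2.34 MW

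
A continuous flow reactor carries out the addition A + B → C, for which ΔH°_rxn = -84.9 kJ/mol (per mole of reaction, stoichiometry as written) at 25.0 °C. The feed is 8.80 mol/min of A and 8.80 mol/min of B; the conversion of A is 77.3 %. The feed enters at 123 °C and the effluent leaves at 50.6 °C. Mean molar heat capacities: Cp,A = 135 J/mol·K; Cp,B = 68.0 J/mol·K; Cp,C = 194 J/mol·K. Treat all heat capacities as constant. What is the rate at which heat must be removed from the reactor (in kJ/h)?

Extent of reaction ξ = 0.773 × 8.80 = 6.8024 mol/min
Reaction term: ξ·ΔH°_rxn = 6.8024 × -84.9 = -577.52 kJ/min
Sensible, feed 123→25 °C: -175.07 kJ/min
Outlet flows (mol/min): A 1.9976, B 1.9976, C 6.8024
Sensible, products 25→50.6 °C: 44.165 kJ/min
Q = ΔH = -708.43 kJ/min = -11.807 kW
Heat removed = 42506 kJ/h

Q_out = 42500 kJ/h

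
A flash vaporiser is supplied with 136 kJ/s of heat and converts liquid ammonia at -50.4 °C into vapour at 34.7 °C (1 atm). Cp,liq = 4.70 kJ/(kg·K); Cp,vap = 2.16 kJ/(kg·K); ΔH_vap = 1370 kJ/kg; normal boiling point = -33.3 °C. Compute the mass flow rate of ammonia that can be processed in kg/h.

Δh = 4.70×(-33.3−-50.4) + 1370 + 2.16×(34.7−-33.3) = 1597.2 kJ/kg
Q = 136 kJ/s = 136 kJ/s = 489600 kJ/h
ṁ = Q/Δh = 489600 / 1597.2 = 306.53 kg/h

ṁ = 307 kg/h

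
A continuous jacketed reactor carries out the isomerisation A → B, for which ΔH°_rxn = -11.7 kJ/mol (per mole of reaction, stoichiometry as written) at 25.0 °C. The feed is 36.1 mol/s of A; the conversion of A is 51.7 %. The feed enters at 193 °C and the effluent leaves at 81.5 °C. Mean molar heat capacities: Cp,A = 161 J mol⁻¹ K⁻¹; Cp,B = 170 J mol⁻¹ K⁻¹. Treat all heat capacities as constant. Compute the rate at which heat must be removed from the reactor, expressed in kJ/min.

Extent of reaction ξ = 0.517 × 36.1 = 18.664 mol/s
Reaction term: ξ·ΔH°_rxn = 18.664 × -11.7 = -218.37 kJ/s
Sensible, feed 193→25 °C: -976.43 kJ/s
Outlet flows (mol/s): A 17.436, B 18.664
Sensible, products 25→81.5 °C: 337.87 kJ/s
Q = ΔH = -856.92 kJ/s = -856.92 kW
Heat removed = 51415 kJ/min

Q_out = 51400 kJ/min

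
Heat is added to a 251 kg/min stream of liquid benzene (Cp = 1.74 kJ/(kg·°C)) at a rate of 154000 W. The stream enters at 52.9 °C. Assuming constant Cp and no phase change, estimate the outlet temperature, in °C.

Q = 154000 W = 9240 kJ/min
ΔT = Q/(ṁ·Cp) = 9240/(251×1.74) = 21.157 K
T_out = 52.9 + 21.157 = 74.057 °C

T_out = 74.1 °C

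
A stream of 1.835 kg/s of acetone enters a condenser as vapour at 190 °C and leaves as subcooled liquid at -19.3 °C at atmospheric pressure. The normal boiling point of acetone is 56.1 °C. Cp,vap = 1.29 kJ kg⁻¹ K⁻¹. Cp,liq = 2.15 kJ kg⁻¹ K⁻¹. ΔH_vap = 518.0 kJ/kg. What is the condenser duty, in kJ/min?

vapour 190→56.1 °C: -172.73 kJ/kg
condensation at 56.1 °C: -518 kJ/kg
liquid 56.1→-19.3 °C: -162.11 kJ/kg
Δh = -172.73 + -518 + -162.11 = -852.84 kJ/kg
Q = ṁ·Δh = 1.835 kg/s × -852.84 kJ/kg = -1565 kJ/s
|Q| = 1565 kW = 93898 kJ/min

Q_c = 93900 kJ/min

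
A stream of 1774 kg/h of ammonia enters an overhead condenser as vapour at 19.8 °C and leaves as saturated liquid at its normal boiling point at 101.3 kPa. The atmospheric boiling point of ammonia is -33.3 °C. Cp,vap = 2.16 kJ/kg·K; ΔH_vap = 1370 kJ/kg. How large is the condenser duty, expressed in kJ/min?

Q_c = 43900 kJ/min

vapour 19.8→-33.3 °C: -114.7 kJ/kg
condensation at -33.3 °C: -1370 kJ/kg
Δh = -114.7 + -1370 = -1484.7 kJ/kg
Q = ṁ·Δh = 1774 kg/h × -1484.7 kJ/kg = -2.6339e+06 kJ/h
|Q| = 731.63 kW = 43898 kJ/min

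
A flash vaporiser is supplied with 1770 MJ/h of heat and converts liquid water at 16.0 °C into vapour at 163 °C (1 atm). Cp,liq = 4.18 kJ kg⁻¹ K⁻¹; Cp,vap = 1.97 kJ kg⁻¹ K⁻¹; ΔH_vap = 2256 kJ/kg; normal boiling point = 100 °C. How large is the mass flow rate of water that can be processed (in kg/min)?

ṁ = 10.8 kg/min

Δh = 4.18×(100−16.0) + 2256 + 1.97×(163−100) = 2731.2 kJ/kg
Q = 1770 MJ/h = 491.67 kJ/s = 29500 kJ/min
ṁ = Q/Δh = 29500 / 2731.2 = 10.801 kg/min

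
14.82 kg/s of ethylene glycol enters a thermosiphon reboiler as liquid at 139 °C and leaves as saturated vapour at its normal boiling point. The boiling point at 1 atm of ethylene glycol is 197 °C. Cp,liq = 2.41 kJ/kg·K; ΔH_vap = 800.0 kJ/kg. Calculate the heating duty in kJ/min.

liquid 139→197 °C: 139.78 kJ/kg
vaporisation at 197 °C: 800 kJ/kg
Δh = 139.78 + 800 = 939.78 kJ/kg
Q = ṁ·Δh = 14.82 kg/s × 939.78 kJ/kg = 13928 kJ/s
|Q| = 13928 kW = 835650 kJ/min

Q = 836000 kJ/min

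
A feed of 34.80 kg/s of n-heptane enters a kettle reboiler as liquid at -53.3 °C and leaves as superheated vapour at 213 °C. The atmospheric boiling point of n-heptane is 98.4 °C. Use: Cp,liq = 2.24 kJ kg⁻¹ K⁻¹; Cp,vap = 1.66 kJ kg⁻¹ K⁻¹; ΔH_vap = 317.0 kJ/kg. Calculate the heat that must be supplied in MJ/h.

liquid -53.3→98.4 °C: 339.81 kJ/kg
vaporisation at 98.4 °C: 317 kJ/kg
vapour 98.4→213 °C: 190.24 kJ/kg
Δh = 339.81 + 317 + 190.24 = 847.04 kJ/kg
Q = ṁ·Δh = 34.80 kg/s × 847.04 kJ/kg = 29477 kJ/s
|Q| = 29477 kW = 106120 MJ/h

Q = 106000 MJ/h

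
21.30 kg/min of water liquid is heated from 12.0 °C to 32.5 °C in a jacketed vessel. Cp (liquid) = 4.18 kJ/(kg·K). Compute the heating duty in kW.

Q = ṁ·Cp·ΔT = 21.30 × 4.18 × (32.5 − 12.0) = 1825.2 kJ/min
Converting: 1825.2 / 60 s = 30.42 kW

Q = 30.4 kW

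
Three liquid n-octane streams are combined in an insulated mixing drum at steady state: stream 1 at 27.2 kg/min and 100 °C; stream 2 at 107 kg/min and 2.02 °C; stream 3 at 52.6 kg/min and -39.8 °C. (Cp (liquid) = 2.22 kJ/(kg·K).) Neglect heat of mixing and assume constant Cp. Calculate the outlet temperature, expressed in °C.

T_out = 4.51 °C

No heat crosses the boundary, so H_out = H_in.
Σ ṁᵢCp,ᵢTᵢ = 27.2×2.22×100 + 107×2.22×2.02 + 52.6×2.22×-39.8 = 1870.7
Σ ṁᵢCp,ᵢ = 27.2×2.22 + 107×2.22 + 52.6×2.22 = 414.7
T_out = 1870.7 / 414.7 = 4.511 °C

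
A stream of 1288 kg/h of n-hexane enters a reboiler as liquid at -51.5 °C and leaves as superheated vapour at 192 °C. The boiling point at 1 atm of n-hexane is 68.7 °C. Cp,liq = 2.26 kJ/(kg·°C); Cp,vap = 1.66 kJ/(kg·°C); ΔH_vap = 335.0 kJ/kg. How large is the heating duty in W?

liquid -51.5→68.7 °C: 271.65 kJ/kg
vaporisation at 68.7 °C: 335 kJ/kg
vapour 68.7→192 °C: 204.68 kJ/kg
Δh = 271.65 + 335 + 204.68 = 811.33 kJ/kg
Q = ṁ·Δh = 1288 kg/h × 811.33 kJ/kg = 1.045e+06 kJ/h
|Q| = 290.28 kW = 290280 W

Q = 290000 W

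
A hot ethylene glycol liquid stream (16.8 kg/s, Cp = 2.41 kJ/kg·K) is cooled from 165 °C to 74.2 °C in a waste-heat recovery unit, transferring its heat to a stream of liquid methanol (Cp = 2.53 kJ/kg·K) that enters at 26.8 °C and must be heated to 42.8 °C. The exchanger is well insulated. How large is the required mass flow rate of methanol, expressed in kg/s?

ṁ_c = 90.8 kg/s

Heat released by hot stream: Q = 16.8 × 2.41 × (165 − 74.2) = 3676.3 kJ/s
Energy balance on cold side (adiabatic exchanger): Q = ṁ_c·Cp_c·(T_c,out − T_c,in)
ṁ_c = 3676.3 / [2.53 × (42.8 − 26.8)] = 90.818 kg/s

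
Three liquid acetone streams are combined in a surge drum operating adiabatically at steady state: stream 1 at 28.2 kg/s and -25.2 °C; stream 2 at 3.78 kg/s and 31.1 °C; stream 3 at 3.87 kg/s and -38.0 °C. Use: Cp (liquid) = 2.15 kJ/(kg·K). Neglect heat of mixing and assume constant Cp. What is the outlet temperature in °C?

T_out = -20.6 °C

Adiabatic, steady state ⇒ Σ ṁᵢCp,ᵢ(T_out − Tᵢ) = 0
Σ ṁᵢCp,ᵢTᵢ = 28.2×2.15×-25.2 + 3.78×2.15×31.1 + 3.87×2.15×-38.0 = -1591.3
Σ ṁᵢCp,ᵢ = 28.2×2.15 + 3.78×2.15 + 3.87×2.15 = 77.077
T_out = -1591.3 / 77.077 = -20.646 °C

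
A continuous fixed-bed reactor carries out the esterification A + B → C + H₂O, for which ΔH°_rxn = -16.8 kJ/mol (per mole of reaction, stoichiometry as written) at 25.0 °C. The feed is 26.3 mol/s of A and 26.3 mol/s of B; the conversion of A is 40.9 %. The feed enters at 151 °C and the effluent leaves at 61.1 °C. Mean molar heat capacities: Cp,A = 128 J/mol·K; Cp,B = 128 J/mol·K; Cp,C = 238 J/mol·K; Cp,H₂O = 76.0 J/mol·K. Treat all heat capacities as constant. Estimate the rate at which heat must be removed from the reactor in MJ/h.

Extent of reaction ξ = 0.409 × 26.3 = 10.757 mol/s
Reaction term: ξ·ΔH°_rxn = 10.757 × -16.8 = -180.71 kJ/s
Sensible, feed 151→25 °C: -848.33 kJ/s
Outlet flows (mol/s): A 15.543, B 15.543, C 10.757, H₂O 10.757
Sensible, products 25→61.1 °C: 265.58 kJ/s
Q = ΔH = -763.47 kJ/s = -763.47 kW
Heat removed = 2748.5 MJ/h

Q_out = 2750 MJ/h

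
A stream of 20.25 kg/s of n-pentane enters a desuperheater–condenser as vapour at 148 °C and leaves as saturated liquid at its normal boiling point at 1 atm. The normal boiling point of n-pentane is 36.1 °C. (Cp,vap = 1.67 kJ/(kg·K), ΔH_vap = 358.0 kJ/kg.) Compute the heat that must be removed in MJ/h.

Q_c = 39700 MJ/h

vapour 148→36.1 °C: -186.87 kJ/kg
condensation at 36.1 °C: -358 kJ/kg
Δh = -186.87 + -358 = -544.87 kJ/kg
Q = ṁ·Δh = 20.25 kg/s × -544.87 kJ/kg = -11034 kJ/s
|Q| = 11034 kW = 39721 MJ/h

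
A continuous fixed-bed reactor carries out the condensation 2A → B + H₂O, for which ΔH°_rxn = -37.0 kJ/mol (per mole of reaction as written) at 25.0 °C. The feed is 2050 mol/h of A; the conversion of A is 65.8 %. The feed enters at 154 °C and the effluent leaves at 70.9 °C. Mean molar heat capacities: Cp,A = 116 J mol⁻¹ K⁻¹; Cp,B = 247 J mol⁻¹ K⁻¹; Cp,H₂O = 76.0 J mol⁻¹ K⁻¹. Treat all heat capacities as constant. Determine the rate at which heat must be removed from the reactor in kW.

Q_out = 11.6 kW

Extent of reaction ξ = 0.658 × 2050 / 2 = 674.45 mol/h
Reaction term: ξ·ΔH°_rxn = 674.45 × -37.0 = -24955 kJ/h
Sensible, feed 154→25 °C: -30676 kJ/h
Outlet flows (mol/h): A 701.1, B 674.45, H₂O 674.45
Sensible, products 25→70.9 °C: 13732 kJ/h
Q = ΔH = -41899 kJ/h = -11.639 kW
Heat removed = 11.639 kW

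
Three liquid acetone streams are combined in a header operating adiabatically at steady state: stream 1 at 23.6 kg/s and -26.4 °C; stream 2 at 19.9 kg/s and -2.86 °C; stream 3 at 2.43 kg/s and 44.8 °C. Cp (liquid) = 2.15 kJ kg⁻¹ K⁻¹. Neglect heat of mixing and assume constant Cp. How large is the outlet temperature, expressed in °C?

T_out = -12.4 °C

No heat crosses the boundary, so H_out = H_in.
T_out = Σ ṁᵢCp,ᵢTᵢ / Σ ṁᵢCp,ᵢ
      = -1227.8 / 98.749 = -12.434 °C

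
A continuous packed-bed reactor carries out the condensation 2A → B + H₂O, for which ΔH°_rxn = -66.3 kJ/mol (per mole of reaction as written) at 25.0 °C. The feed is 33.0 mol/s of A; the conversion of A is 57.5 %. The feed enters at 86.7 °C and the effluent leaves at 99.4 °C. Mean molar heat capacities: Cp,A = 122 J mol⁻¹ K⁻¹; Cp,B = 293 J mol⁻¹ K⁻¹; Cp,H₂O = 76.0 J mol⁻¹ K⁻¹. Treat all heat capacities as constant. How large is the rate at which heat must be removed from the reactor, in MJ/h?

Extent of reaction ξ = 0.575 × 33.0 / 2 = 9.4875 mol/s
Reaction term: ξ·ΔH°_rxn = 9.4875 × -66.3 = -629.02 kJ/s
Sensible, feed 86.7→25 °C: -248.4 kJ/s
Outlet flows (mol/s): A 14.025, B 9.4875, H₂O 9.4875
Sensible, products 25→99.4 °C: 387.77 kJ/s
Q = ΔH = -489.66 kJ/s = -489.66 kW
Heat removed = 1762.8 MJ/h

Q_out = 1760 MJ/h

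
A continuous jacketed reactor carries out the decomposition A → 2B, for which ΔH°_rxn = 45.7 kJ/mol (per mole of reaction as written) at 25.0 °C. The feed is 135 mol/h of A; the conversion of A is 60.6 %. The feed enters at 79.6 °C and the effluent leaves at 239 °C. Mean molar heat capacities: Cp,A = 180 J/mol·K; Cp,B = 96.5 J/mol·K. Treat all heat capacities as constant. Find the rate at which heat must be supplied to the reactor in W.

Extent of reaction ξ = 0.606 × 135 = 81.81 mol/h
Reaction term: ξ·ΔH°_rxn = 81.81 × 45.7 = 3738.7 kJ/h
Sensible, feed 79.6→25 °C: -1326.8 kJ/h
Outlet flows (mol/h): A 53.19, B 163.62
Sensible, products 25→239 °C: 5427.8 kJ/h
Q = ΔH = 7839.7 kJ/h = 2.1777 kW
Heat supplied = 2177.7 W

Q_in = 2180 W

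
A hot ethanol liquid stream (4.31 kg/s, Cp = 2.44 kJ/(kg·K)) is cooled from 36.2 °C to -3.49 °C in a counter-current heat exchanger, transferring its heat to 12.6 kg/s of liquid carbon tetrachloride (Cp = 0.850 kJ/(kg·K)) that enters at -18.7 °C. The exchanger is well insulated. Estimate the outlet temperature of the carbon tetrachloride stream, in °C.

T_c,out = 20.3 °C

Heat released by hot stream: Q = 4.31 × 2.44 × (36.2 − -3.49) = 417.4 kJ/s
Energy balance on cold side (adiabatic exchanger): Q = ṁ_c·Cp_c·(T_c,out − T_c,in)
T_c,out = -18.7 + 417.4/(12.6 × 0.850) = 20.273 °C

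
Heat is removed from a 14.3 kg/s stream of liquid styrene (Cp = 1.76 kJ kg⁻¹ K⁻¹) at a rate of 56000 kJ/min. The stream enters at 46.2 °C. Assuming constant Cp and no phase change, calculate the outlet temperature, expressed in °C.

T_out = 9.12 °C

Q = 56000 kJ/min = 933.33 kJ/s
ΔT = Q/(ṁ·Cp) = 933.33/(14.3×1.76) = 37.084 K
T_out = 46.2 − 37.084 = 9.1159 °C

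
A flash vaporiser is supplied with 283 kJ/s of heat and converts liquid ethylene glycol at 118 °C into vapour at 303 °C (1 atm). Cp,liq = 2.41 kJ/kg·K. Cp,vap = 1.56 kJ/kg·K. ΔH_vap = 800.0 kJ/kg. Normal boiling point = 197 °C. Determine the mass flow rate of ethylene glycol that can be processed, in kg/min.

ṁ = 14.7 kg/min

Δh = 2.41×(197−118) + 800.0 + 1.56×(303−197) = 1155.8 kJ/kg
Q = 283 kJ/s = 283 kJ/s = 16980 kJ/min
ṁ = Q/Δh = 16980 / 1155.8 = 14.692 kg/min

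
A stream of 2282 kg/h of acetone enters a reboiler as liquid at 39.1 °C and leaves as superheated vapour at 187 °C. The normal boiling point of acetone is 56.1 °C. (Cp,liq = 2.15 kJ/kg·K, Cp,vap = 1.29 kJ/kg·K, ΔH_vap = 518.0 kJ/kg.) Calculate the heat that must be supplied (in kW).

liquid 39.1→56.1 °C: 36.55 kJ/kg
vaporisation at 56.1 °C: 518 kJ/kg
vapour 56.1→187 °C: 168.86 kJ/kg
Δh = 36.55 + 518 + 168.86 = 723.41 kJ/kg
Q = ṁ·Δh = 2282 kg/h × 723.41 kJ/kg = 1.6508e+06 kJ/h
|Q| = 458.56 kW

Q = 459 kW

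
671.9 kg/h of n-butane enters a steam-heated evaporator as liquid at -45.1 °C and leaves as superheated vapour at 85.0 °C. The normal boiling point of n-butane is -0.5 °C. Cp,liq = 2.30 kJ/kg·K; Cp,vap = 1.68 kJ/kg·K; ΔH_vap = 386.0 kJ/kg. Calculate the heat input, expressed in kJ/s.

Q = 118 kJ/s

liquid -45.1→-0.5 °C: 102.58 kJ/kg
vaporisation at -0.5 °C: 386 kJ/kg
vapour -0.5→85.0 °C: 143.64 kJ/kg
Δh = 102.58 + 386 + 143.64 = 632.22 kJ/kg
Q = ṁ·Δh = 671.9 kg/h × 632.22 kJ/kg = 424790 kJ/h
|Q| = 118 kW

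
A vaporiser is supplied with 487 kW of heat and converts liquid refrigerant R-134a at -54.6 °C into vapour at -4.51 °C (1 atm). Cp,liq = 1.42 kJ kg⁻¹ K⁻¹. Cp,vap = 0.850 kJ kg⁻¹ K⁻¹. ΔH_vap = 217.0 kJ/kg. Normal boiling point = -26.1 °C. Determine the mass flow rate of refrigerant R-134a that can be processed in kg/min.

Δh = 1.42×(-26.1−-54.6) + 217.0 + 0.850×(-4.51−-26.1) = 275.82 kJ/kg
Q = 487 kW = 487 kJ/s = 29220 kJ/min
ṁ = Q/Δh = 29220 / 275.82 = 105.94 kg/min

ṁ = 106 kg/min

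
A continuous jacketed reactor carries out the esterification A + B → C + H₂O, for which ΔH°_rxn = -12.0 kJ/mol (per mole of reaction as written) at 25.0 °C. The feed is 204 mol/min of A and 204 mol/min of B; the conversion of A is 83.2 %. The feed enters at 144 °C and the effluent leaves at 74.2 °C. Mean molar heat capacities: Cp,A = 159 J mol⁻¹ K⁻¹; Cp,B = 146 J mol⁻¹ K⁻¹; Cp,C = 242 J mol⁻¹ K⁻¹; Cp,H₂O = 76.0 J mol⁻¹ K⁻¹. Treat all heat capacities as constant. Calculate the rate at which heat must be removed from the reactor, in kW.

Extent of reaction ξ = 0.832 × 204 = 169.73 mol/min
Reaction term: ξ·ΔH°_rxn = 169.73 × -12.0 = -2036.7 kJ/min
Sensible, feed 144→25 °C: -7404.2 kJ/min
Outlet flows (mol/min): A 34.272, B 34.272, C 169.73, H₂O 169.73
Sensible, products 25→74.2 °C: 3169.8 kJ/min
Q = ΔH = -6271.1 kJ/min = -104.52 kW
Heat removed = 104.52 kW

Q_out = 105 kW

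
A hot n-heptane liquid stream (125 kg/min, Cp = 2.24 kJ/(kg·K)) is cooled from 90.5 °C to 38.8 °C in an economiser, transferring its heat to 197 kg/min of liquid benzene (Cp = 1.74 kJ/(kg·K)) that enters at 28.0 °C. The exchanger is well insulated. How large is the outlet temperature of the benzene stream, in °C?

T_c,out = 70.2 °C

Heat released by hot stream: Q = 125 × 2.24 × (90.5 − 38.8) = 14476 kJ/min
Energy balance on cold side (adiabatic exchanger): Q = ṁ_c·Cp_c·(T_c,out − T_c,in)
T_c,out = 28.0 + 14476/(197 × 1.74) = 70.231 °C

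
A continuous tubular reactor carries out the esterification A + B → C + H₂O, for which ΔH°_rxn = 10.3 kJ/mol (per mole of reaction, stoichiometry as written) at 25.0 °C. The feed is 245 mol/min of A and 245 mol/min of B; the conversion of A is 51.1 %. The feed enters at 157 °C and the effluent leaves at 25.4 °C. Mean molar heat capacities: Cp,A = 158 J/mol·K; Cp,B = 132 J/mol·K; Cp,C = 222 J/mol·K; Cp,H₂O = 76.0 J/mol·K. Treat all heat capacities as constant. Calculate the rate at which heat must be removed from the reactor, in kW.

Q_out = 134 kW

Extent of reaction ξ = 0.511 × 245 = 125.2 mol/min
Reaction term: ξ·ΔH°_rxn = 125.2 × 10.3 = 1289.5 kJ/min
Sensible, feed 157→25 °C: -9378.6 kJ/min
Outlet flows (mol/min): A 119.8, B 119.8, C 125.2, H₂O 125.2
Sensible, products 25→25.4 °C: 28.821 kJ/min
Q = ΔH = -8060.3 kJ/min = -134.34 kW
Heat removed = 134.34 kW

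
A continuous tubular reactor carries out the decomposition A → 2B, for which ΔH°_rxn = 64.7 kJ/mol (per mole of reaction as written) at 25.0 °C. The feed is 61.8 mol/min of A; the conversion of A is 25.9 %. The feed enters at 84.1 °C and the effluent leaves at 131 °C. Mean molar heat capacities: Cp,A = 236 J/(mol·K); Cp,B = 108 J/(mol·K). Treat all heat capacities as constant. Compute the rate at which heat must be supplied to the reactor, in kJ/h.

Q_in = 101000 kJ/h

Extent of reaction ξ = 0.259 × 61.8 = 16.006 mol/min
Reaction term: ξ·ΔH°_rxn = 16.006 × 64.7 = 1035.6 kJ/min
Sensible, feed 84.1→25 °C: -861.96 kJ/min
Outlet flows (mol/min): A 45.794, B 32.012
Sensible, products 25→131 °C: 1512.1 kJ/min
Q = ΔH = 1685.7 kJ/min = 28.095 kW
Heat supplied = 101140 kJ/h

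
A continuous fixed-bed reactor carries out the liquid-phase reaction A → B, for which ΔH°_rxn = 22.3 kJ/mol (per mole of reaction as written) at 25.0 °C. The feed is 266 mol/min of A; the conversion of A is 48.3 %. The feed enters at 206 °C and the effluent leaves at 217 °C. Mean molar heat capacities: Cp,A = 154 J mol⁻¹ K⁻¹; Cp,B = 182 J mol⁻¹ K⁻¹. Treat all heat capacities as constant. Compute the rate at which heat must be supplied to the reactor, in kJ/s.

Q_in = 66.8 kJ/s

Extent of reaction ξ = 0.483 × 266 = 128.48 mol/min
Reaction term: ξ·ΔH°_rxn = 128.48 × 22.3 = 2865.1 kJ/min
Sensible, feed 206→25 °C: -7414.5 kJ/min
Outlet flows (mol/min): A 137.52, B 128.48
Sensible, products 25→217 °C: 8555.8 kJ/min
Q = ΔH = 4006.4 kJ/min = 66.773 kW
Heat supplied = 66.773 kJ/s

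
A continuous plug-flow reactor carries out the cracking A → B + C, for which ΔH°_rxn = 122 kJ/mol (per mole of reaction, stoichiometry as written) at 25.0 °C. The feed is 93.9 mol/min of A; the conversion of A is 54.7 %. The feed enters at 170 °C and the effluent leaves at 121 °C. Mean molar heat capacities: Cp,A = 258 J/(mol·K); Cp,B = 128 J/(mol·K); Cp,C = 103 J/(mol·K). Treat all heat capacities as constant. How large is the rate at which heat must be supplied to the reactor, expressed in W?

Extent of reaction ξ = 0.547 × 93.9 = 51.363 mol/min
Reaction term: ξ·ΔH°_rxn = 51.363 × 122 = 6266.3 kJ/min
Sensible, feed 170→25 °C: -3512.8 kJ/min
Outlet flows (mol/min): A 42.537, B 51.363, C 51.363
Sensible, products 25→121 °C: 2192.6 kJ/min
Q = ΔH = 4946.1 kJ/min = 82.435 kW
Heat supplied = 82435 W

Q_in = 82400 W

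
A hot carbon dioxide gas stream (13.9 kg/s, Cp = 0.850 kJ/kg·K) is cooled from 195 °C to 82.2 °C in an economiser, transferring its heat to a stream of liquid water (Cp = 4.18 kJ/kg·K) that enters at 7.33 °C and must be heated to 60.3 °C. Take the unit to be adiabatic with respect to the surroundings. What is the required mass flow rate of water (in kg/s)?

Heat released by hot stream: Q = 13.9 × 0.850 × (195 − 82.2) = 1332.7 kJ/s
Energy balance on cold side (adiabatic exchanger): Q = ṁ_c·Cp_c·(T_c,out − T_c,in)
ṁ_c = 1332.7 / [4.18 × (60.3 − 7.33)] = 6.0192 kg/s

ṁ_c = 6.02 kg/s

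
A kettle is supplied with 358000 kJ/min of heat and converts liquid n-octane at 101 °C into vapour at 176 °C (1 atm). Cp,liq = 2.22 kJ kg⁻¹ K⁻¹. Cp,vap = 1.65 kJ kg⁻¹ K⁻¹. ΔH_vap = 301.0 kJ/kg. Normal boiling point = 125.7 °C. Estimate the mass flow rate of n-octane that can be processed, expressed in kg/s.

Δh = 2.22×(125.7−101) + 301.0 + 1.65×(176−125.7) = 438.83 kJ/kg
Q = 358000 kJ/min = 5966.7 kJ/s = 5966.7 kJ/s
ṁ = Q/Δh = 5966.7 / 438.83 = 13.597 kg/s

ṁ = 13.6 kg/s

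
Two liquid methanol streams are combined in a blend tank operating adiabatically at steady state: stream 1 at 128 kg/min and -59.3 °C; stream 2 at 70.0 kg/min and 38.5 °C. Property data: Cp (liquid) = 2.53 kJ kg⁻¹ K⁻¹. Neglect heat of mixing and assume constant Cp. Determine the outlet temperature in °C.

T_out = -24.7 °C

Energy balance with Q = 0: Σ ṁᵢCp,ᵢ(T_out − Tᵢ) = 0
T_out = Σ ṁᵢCp,ᵢTᵢ / Σ ṁᵢCp,ᵢ
      = -12385 / 500.94 = -24.724 °C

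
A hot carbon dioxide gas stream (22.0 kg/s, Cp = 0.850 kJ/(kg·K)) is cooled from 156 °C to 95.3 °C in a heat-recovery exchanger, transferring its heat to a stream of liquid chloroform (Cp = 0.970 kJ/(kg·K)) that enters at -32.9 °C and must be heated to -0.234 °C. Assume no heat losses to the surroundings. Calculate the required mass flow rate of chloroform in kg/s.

ṁ_c = 35.8 kg/s

Heat released by hot stream: Q = 22.0 × 0.850 × (156 − 95.3) = 1135.1 kJ/s
Energy balance on cold side (adiabatic exchanger): Q = ṁ_c·Cp_c·(T_c,out − T_c,in)
ṁ_c = 1135.1 / [0.970 × (-0.234 − -32.9)] = 35.823 kg/s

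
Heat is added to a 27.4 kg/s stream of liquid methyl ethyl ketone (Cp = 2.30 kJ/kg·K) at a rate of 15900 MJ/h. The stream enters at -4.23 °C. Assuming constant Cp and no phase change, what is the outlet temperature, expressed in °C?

T_out = 65.9 °C

Q = 15900 MJ/h = 4416.7 kJ/s
ΔT = Q/(ṁ·Cp) = 4416.7/(27.4×2.30) = 70.084 K
T_out = -4.23 + 70.084 = 65.854 °C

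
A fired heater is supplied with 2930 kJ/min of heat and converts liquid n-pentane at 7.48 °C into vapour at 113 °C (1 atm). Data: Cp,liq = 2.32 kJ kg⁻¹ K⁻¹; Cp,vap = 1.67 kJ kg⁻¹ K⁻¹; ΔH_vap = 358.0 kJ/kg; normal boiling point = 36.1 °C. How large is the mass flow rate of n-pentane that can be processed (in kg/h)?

Δh = 2.32×(36.1−7.48) + 358.0 + 1.67×(113−36.1) = 552.82 kJ/kg
Q = 2930 kJ/min = 48.833 kJ/s = 175800 kJ/h
ṁ = Q/Δh = 175800 / 552.82 = 318.01 kg/h

ṁ = 318 kg/h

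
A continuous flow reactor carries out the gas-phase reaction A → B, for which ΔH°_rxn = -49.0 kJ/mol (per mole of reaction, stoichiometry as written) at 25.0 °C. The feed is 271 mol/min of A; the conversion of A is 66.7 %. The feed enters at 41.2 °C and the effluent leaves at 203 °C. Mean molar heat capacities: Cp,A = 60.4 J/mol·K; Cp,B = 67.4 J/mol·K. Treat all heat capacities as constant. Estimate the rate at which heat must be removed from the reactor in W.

Q_out = 99700 W

Extent of reaction ξ = 0.667 × 271 = 180.76 mol/min
Reaction term: ξ·ΔH°_rxn = 180.76 × -49.0 = -8857.1 kJ/min
Sensible, feed 41.2→25 °C: -265.17 kJ/min
Outlet flows (mol/min): A 90.243, B 180.76
Sensible, products 25→203 °C: 3138.8 kJ/min
Q = ΔH = -5983.5 kJ/min = -99.724 kW
Heat removed = 99724 W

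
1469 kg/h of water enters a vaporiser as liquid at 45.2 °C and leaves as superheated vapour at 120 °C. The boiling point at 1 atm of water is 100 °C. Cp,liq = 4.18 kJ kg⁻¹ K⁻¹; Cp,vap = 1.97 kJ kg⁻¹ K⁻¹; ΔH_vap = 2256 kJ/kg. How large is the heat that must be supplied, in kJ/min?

liquid 45.2→100 °C: 229.06 kJ/kg
vaporisation at 100 °C: 2256 kJ/kg
vapour 100→120 °C: 39.4 kJ/kg
Δh = 229.06 + 2256 + 39.4 = 2524.5 kJ/kg
Q = ṁ·Δh = 1469 kg/h × 2524.5 kJ/kg = 3.7084e+06 kJ/h
|Q| = 1030.1 kW = 61807 kJ/min

Q = 61800 kJ/min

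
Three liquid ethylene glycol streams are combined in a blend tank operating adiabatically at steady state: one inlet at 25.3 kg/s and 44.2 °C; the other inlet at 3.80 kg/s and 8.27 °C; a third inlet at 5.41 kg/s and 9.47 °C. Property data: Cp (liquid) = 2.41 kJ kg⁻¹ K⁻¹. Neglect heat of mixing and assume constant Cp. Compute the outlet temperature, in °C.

T_out = 34.8 °C

No heat crosses the boundary, so H_out = H_in.
T_out = Σ ṁᵢCp,ᵢTᵢ / Σ ṁᵢCp,ᵢ
      = 2894.2 / 83.169 = 34.799 °C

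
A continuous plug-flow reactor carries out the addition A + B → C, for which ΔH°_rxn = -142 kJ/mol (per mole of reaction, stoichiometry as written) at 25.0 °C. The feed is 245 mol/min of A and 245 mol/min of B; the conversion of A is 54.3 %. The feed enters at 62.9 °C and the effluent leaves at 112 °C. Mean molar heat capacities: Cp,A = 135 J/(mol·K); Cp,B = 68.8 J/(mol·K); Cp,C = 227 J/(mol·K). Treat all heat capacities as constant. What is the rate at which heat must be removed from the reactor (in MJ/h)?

Extent of reaction ξ = 0.543 × 245 = 133.03 mol/min
Reaction term: ξ·ΔH°_rxn = 133.03 × -142 = -18891 kJ/min
Sensible, feed 62.9→25 °C: -1892.4 kJ/min
Outlet flows (mol/min): A 111.97, B 111.97, C 133.03
Sensible, products 25→112 °C: 4612.5 kJ/min
Q = ΔH = -16171 kJ/min = -269.51 kW
Heat removed = 970.25 MJ/h

Q_out = 970 MJ/h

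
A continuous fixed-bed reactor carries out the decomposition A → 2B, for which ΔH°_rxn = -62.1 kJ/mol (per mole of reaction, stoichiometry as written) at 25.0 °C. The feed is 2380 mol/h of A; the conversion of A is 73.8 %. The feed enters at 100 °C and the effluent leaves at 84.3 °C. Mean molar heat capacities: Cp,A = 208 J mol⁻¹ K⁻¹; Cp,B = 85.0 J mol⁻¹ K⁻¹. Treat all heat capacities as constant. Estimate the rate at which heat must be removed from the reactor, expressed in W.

Q_out = 33600 W

Extent of reaction ξ = 0.738 × 2380 = 1756.4 mol/h
Reaction term: ξ·ΔH°_rxn = 1756.4 × -62.1 = -109070 kJ/h
Sensible, feed 100→25 °C: -37128 kJ/h
Outlet flows (mol/h): A 623.56, B 3512.9
Sensible, products 25→84.3 °C: 25398 kJ/h
Q = ΔH = -120810 kJ/h = -33.557 kW
Heat removed = 33557 W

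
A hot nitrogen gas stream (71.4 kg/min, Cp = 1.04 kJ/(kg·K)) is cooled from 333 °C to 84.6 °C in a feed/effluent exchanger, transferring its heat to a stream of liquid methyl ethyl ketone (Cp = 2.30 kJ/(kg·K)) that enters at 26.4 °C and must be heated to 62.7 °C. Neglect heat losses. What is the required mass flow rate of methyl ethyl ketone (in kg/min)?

Heat released by hot stream: Q = 71.4 × 1.04 × (333 − 84.6) = 18445 kJ/min
Energy balance on cold side (adiabatic exchanger): Q = ṁ_c·Cp_c·(T_c,out − T_c,in)
ṁ_c = 18445 / [2.30 × (62.7 − 26.4)] = 220.93 kg/min

ṁ_c = 221 kg/min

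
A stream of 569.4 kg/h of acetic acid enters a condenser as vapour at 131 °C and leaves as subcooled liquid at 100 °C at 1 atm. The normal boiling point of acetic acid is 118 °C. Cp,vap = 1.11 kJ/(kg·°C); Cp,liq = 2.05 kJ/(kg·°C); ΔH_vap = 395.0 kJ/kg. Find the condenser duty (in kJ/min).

Q_c = 4240 kJ/min

vapour 131→118 °C: -14.43 kJ/kg
condensation at 118 °C: -395 kJ/kg
liquid 118→100 °C: -36.9 kJ/kg
Δh = -14.43 + -395 + -36.9 = -446.33 kJ/kg
Q = ṁ·Δh = 569.4 kg/h × -446.33 kJ/kg = -254140 kJ/h
|Q| = 70.595 kW = 4235.7 kJ/min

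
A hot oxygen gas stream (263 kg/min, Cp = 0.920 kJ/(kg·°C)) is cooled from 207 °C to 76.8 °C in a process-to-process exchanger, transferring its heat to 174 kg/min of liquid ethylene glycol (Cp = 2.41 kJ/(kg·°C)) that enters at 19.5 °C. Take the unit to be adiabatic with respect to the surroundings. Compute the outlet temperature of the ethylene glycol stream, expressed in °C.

Heat released by hot stream: Q = 263 × 0.920 × (207 − 76.8) = 31503 kJ/min
Energy balance on cold side (adiabatic exchanger): Q = ṁ_c·Cp_c·(T_c,out − T_c,in)
T_c,out = 19.5 + 31503/(174 × 2.41) = 94.626 °C

T_c,out = 94.6 °C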